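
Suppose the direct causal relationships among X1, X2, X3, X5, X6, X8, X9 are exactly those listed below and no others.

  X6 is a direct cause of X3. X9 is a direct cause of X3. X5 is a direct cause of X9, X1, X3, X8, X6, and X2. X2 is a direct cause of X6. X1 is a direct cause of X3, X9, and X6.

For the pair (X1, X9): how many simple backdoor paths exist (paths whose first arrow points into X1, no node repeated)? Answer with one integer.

A backdoor path from X1 to X9 is any simple undirected path whose first edge points into X1 (i.e. leaves X1 via a parent).
Parents of X1: {X5}.
Enumerating:
  P1: X1 <- X5 -> X2 -> X6 -> X3 <- X9
  P2: X1 <- X5 -> X6 -> X3 <- X9
  P3: X1 <- X5 -> X9
  P4: X1 <- X5 -> X3 <- X9
That exhausts the simple backdoor paths. Count: 4.

4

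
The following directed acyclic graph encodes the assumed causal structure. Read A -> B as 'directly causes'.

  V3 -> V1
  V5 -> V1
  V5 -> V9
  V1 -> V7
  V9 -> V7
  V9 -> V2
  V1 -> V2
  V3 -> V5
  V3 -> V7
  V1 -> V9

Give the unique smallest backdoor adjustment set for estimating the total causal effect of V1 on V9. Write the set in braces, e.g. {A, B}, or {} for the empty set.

Variables eligible for adjustment (non-descendants of V1, excluding V1 and V9): {V3, V5}.
Backdoor paths from V1 to V9:
  P1: V1 <- V3 -> V5 -> V9
  P2: V1 <- V3 -> V7 <- V9
  P3: V1 <- V5 <- V3 -> V7 <- V9
  P4: V1 <- V5 -> V9
The empty set is not sufficient: P1 (V1 <- V3 -> V5 -> V9) has no collider blocking it and no conditioned non-collider, so it is open.
Try {V5}:
  P1: blocked at chain node V5 ∈ conditioning set.
  P2: blocked at collider V7 (neither it nor any descendant is in the conditioning set).
  P3: blocked at chain node V5 ∈ conditioning set.
  P4: blocked at fork node V5 ∈ conditioning set.
{V5} contains no descendant of V1 and blocks every backdoor path.
No other singleton works — e.g. {V3} leaves P4 open — so {V5} is the unique smallest valid adjustment set.

{V5}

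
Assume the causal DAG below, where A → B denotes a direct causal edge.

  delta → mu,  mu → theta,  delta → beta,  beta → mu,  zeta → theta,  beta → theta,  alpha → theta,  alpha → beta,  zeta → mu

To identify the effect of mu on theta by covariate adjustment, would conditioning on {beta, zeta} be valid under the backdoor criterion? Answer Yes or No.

No

Backdoor paths from mu to theta (paths whose first edge points into mu):
  P1: mu <- delta -> beta <- alpha -> theta
  P2: mu <- delta -> beta -> theta
  P3: mu <- zeta -> theta
  P4: mu <- beta <- alpha -> theta
  P5: mu <- beta -> theta
Condition 1 (no descendant of mu in the set): holds — descendants of mu are {theta}; none are in {beta, zeta}.
Condition 2 (every backdoor path blocked by {beta, zeta}):
  P1: open — collider(s) beta are conditioned on (or have a conditioned descendant) and no non-collider on the path is in the set.
  P2: blocked at chain node beta ∈ conditioning set.
  P3: blocked at fork node zeta ∈ conditioning set.
  P4: blocked at chain node beta ∈ conditioning set.
  P5: blocked at fork node beta ∈ conditioning set.
{beta, zeta} does not satisfy the backdoor criterion.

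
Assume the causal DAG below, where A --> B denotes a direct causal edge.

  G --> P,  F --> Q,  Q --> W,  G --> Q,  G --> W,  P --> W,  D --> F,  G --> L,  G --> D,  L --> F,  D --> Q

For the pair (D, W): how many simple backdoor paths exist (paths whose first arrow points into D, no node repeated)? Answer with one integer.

A backdoor path from D to W is any simple undirected path whose first edge points into D (i.e. leaves D via a parent).
Parents of D: {G}.
Enumerating:
  P1: D <- G -> L -> F -> Q -> W
  P2: D <- G -> P -> W
  P3: D <- G -> Q -> W
  P4: D <- G -> W
That exhausts the simple backdoor paths. Count: 4.

4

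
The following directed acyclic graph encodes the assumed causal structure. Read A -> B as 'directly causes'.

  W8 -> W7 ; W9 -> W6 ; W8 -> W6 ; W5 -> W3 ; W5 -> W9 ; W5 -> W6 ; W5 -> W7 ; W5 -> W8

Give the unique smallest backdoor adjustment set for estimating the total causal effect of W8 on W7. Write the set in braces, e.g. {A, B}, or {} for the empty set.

Variables eligible for adjustment (non-descendants of W8, excluding W8 and W7): {W3, W5, W9}.
Backdoor paths from W8 to W7:
  P1: W8 <- W5 -> W7
The empty set is not sufficient: P1 (W8 <- W5 -> W7) has no collider blocking it and no conditioned non-collider, so it is open.
Try {W5}:
  P1: blocked at fork node W5 ∈ conditioning set.
{W5} contains no descendant of W8 and blocks every backdoor path.
No other singleton works — e.g. {W9} leaves P1 open — so {W5} is the unique smallest valid adjustment set.

{W5}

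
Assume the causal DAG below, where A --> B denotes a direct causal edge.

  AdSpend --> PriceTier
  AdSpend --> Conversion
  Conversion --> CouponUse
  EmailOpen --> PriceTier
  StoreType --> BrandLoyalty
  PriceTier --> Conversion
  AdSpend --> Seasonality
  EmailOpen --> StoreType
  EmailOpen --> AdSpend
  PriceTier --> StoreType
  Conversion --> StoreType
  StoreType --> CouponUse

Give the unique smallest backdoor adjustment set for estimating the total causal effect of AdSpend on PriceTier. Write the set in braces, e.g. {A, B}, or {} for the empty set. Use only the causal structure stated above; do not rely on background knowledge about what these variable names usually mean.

Variables eligible for adjustment (non-descendants of AdSpend, excluding AdSpend and PriceTier): {EmailOpen}.
Backdoor paths from AdSpend to PriceTier:
  P1: AdSpend <- EmailOpen -> PriceTier
  P2: AdSpend <- EmailOpen -> StoreType <- PriceTier
  P3: AdSpend <- EmailOpen -> StoreType <- Conversion <- PriceTier
  P4: AdSpend <- EmailOpen -> StoreType -> CouponUse <- Conversion <- PriceTier
The empty set is not sufficient: P1 (AdSpend <- EmailOpen -> PriceTier) has no collider blocking it and no conditioned non-collider, so it is open.
Try {EmailOpen}:
  P1: blocked at fork node EmailOpen ∈ conditioning set.
  P2: blocked at fork node EmailOpen ∈ conditioning set.
  P3: blocked at fork node EmailOpen ∈ conditioning set.
  P4: blocked at fork node EmailOpen ∈ conditioning set.
{EmailOpen} contains no descendant of AdSpend and blocks every backdoor path.
{EmailOpen} is the unique smallest valid adjustment set.

{EmailOpen}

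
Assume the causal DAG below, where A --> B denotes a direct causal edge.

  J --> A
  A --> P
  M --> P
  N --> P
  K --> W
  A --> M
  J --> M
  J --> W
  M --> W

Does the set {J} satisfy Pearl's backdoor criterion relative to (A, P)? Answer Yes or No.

Backdoor paths from A to P (paths whose first edge points into A):
  P1: A <- J -> M -> P
  P2: A <- J -> W <- M -> P
Condition 1 (no descendant of A in the set): holds — descendants of A are {M, P, W}; none are in {J}.
Condition 2 (every backdoor path blocked by {J}):
  P1: blocked at fork node J ∈ conditioning set.
  P2: blocked at fork node J ∈ conditioning set.
{J} satisfies the backdoor criterion.

Yes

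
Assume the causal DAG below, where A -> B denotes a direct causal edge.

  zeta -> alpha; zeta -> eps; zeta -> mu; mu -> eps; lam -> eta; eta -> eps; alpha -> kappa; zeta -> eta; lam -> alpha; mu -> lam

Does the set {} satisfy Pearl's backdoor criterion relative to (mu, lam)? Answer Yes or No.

Backdoor paths from mu to lam (paths whose first edge points into mu):
  P1: mu <- zeta -> eta <- lam
  P2: mu <- zeta -> eps <- eta <- lam
  P3: mu <- zeta -> alpha <- lam
Condition 1 (no descendant of mu in the set): holds — descendants of mu are {alpha, eps, eta, kappa, lam}; none are in {}.
Condition 2 (every backdoor path blocked by {}):
  P1: blocked at collider eta (neither it nor any descendant is in the conditioning set).
  P2: blocked at collider eps (neither it nor any descendant is in the conditioning set).
  P3: blocked at collider alpha (neither it nor any descendant is in the conditioning set).
{} satisfies the backdoor criterion.

Yes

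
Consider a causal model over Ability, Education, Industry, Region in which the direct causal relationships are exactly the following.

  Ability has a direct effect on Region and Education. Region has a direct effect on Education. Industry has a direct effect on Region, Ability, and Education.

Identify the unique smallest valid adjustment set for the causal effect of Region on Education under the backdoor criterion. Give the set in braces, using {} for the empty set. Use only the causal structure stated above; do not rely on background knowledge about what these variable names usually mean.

{Ability, Industry}

Variables eligible for adjustment (non-descendants of Region, excluding Region and Education): {Ability, Industry}.
Backdoor paths from Region to Education:
  P1: Region <- Industry -> Ability -> Education
  P2: Region <- Industry -> Education
  P3: Region <- Ability <- Industry -> Education
  P4: Region <- Ability -> Education
The empty set is not sufficient: P1 (Region <- Industry -> Ability -> Education) has no collider blocking it and no conditioned non-collider, so it is open.
Try {Ability, Industry}:
  P1: blocked at fork node Industry ∈ conditioning set.
  P2: blocked at fork node Industry ∈ conditioning set.
  P3: blocked at chain node Ability ∈ conditioning set.
  P4: blocked at fork node Ability ∈ conditioning set.
{Ability, Industry} contains no descendant of Region and blocks every backdoor path.
Every element of {Ability, Industry} is needed (dropping Ability leaves P4 open; dropping Industry leaves P2 open), so no proper subset is valid.
Among all size-2 subsets of the eligible variables, only {Ability, Industry} blocks every backdoor path, so it is the unique smallest valid adjustment set.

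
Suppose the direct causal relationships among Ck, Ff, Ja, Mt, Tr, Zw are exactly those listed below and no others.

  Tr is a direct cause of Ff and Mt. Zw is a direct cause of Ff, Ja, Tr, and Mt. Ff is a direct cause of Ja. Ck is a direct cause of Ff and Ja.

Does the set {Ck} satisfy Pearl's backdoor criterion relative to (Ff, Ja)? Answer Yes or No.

No

Backdoor paths from Ff to Ja (paths whose first edge points into Ff):
  P1: Ff <- Zw -> Ja
  P2: Ff <- Tr <- Zw -> Ja
  P3: Ff <- Tr -> Mt <- Zw -> Ja
  P4: Ff <- Ck -> Ja
Condition 1 (no descendant of Ff in the set): holds — descendants of Ff are {Ja}; none are in {Ck}.
Condition 2 (every backdoor path blocked by {Ck}):
  P1: open — no interior node is in the conditioning set.
  P2: open — no interior node is in the conditioning set.
  P3: blocked at collider Mt (neither it nor any descendant is in the conditioning set).
  P4: blocked at fork node Ck ∈ conditioning set.
{Ck} does not satisfy the backdoor criterion.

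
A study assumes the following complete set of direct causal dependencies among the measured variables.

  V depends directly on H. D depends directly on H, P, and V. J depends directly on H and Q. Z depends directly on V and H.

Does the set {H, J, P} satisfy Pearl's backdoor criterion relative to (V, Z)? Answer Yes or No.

Yes

Backdoor paths from V to Z (paths whose first edge points into V):
  P1: V <- H -> Z
Condition 1 (no descendant of V in the set): holds — descendants of V are {D, Z}; none are in {H, J, P}.
Condition 2 (every backdoor path blocked by {H, J, P}):
  P1: blocked at fork node H ∈ conditioning set.
{H, J, P} satisfies the backdoor criterion.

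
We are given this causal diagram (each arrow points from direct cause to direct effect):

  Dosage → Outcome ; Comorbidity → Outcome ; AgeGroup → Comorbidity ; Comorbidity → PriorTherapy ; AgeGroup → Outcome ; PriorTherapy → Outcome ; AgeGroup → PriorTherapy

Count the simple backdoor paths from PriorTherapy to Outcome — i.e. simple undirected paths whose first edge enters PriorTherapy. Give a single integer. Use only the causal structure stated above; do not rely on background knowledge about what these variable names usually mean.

A backdoor path from PriorTherapy to Outcome is any simple undirected path whose first edge points into PriorTherapy (i.e. leaves PriorTherapy via a parent).
Parents of PriorTherapy: {AgeGroup, Comorbidity}.
Enumerating:
  P1: PriorTherapy <- AgeGroup -> Comorbidity -> Outcome
  P2: PriorTherapy <- AgeGroup -> Outcome
  P3: PriorTherapy <- Comorbidity <- AgeGroup -> Outcome
  P4: PriorTherapy <- Comorbidity -> Outcome
That exhausts the simple backdoor paths. Count: 4.

4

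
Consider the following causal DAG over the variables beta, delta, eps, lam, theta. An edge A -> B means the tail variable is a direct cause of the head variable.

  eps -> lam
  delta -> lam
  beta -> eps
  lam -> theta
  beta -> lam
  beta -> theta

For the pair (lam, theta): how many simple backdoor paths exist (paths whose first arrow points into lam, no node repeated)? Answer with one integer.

2

A backdoor path from lam to theta is any simple undirected path whose first edge points into lam (i.e. leaves lam via a parent).
Parents of lam: {beta, delta, eps}.
Enumerating:
  P1: lam <- beta -> theta
  P2: lam <- eps <- beta -> theta
That exhausts the simple backdoor paths. Count: 2.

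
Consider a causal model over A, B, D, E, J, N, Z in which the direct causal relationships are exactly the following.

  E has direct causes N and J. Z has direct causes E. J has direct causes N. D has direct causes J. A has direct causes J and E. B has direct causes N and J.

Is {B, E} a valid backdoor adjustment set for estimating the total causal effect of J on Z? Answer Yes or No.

No

Backdoor paths from J to Z (paths whose first edge points into J):
  P1: J <- N -> E -> Z
Condition 1 (no descendant of J in the set): FAILS — B and E are descendants of J.
Condition 2 (every backdoor path blocked by {B, E}):
  P1: blocked at chain node E ∈ conditioning set.
{B, E} does not satisfy the backdoor criterion.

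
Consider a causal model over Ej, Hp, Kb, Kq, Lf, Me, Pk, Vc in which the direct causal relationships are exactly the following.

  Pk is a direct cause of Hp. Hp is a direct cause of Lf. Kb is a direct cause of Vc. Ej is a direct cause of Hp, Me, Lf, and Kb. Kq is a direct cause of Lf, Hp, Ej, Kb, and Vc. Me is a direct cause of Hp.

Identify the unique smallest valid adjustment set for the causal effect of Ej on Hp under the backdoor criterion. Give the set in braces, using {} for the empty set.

{Kq}

Variables eligible for adjustment (non-descendants of Ej, excluding Ej and Hp): {Kq, Pk}.
Backdoor paths from Ej to Hp:
  P1: Ej <- Kq -> Hp
  P2: Ej <- Kq -> Lf <- Hp
The empty set is not sufficient: P1 (Ej <- Kq -> Hp) has no collider blocking it and no conditioned non-collider, so it is open.
Try {Kq}:
  P1: blocked at fork node Kq ∈ conditioning set.
  P2: blocked at fork node Kq ∈ conditioning set.
{Kq} contains no descendant of Ej and blocks every backdoor path.
No other singleton works — e.g. {Pk} leaves P1 open — so {Kq} is the unique smallest valid adjustment set.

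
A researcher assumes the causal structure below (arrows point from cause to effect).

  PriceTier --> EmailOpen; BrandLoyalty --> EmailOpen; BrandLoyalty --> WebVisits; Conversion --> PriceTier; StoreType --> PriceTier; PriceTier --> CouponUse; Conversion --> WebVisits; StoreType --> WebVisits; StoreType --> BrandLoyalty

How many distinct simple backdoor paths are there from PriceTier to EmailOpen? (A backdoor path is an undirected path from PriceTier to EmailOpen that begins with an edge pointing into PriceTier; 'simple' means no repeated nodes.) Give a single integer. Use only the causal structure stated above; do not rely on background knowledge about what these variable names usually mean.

4

A backdoor path from PriceTier to EmailOpen is any simple undirected path whose first edge points into PriceTier (i.e. leaves PriceTier via a parent).
Parents of PriceTier: {Conversion, StoreType}.
Enumerating:
  P1: PriceTier <- StoreType -> BrandLoyalty -> EmailOpen
  P2: PriceTier <- StoreType -> WebVisits <- BrandLoyalty -> EmailOpen
  P3: PriceTier <- Conversion -> WebVisits <- StoreType -> BrandLoyalty -> EmailOpen
  P4: PriceTier <- Conversion -> WebVisits <- BrandLoyalty -> EmailOpen
That exhausts the simple backdoor paths. Count: 4.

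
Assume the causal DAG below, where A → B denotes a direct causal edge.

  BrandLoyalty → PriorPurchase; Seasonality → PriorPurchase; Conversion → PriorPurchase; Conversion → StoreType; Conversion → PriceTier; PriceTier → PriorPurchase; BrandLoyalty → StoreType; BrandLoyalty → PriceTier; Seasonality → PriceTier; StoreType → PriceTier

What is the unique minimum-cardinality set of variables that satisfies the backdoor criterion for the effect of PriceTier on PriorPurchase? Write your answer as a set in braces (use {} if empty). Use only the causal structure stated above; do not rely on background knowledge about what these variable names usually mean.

{BrandLoyalty, Conversion, Seasonality}

Variables eligible for adjustment (non-descendants of PriceTier, excluding PriceTier and PriorPurchase): {BrandLoyalty, Conversion, Seasonality, StoreType}.
Backdoor paths from PriceTier to PriorPurchase:
  P1: PriceTier <- Seasonality -> PriorPurchase
  P2: PriceTier <- BrandLoyalty -> StoreType <- Conversion -> PriorPurchase
  P3: PriceTier <- BrandLoyalty -> PriorPurchase
  P4: PriceTier <- Conversion -> StoreType <- BrandLoyalty -> PriorPurchase
  P5: PriceTier <- Conversion -> PriorPurchase
  P6: PriceTier <- StoreType <- BrandLoyalty -> PriorPurchase
  P7: PriceTier <- StoreType <- Conversion -> PriorPurchase
The empty set is not sufficient: P1 (PriceTier <- Seasonality -> PriorPurchase) has no collider blocking it and no conditioned non-collider, so it is open.
Try {BrandLoyalty, Conversion, Seasonality}:
  P1: blocked at fork node Seasonality ∈ conditioning set.
  P2: blocked at fork node BrandLoyalty ∈ conditioning set.
  P3: blocked at fork node BrandLoyalty ∈ conditioning set.
  P4: blocked at fork node Conversion ∈ conditioning set.
  P5: blocked at fork node Conversion ∈ conditioning set.
  P6: blocked at fork node BrandLoyalty ∈ conditioning set.
  P7: blocked at fork node Conversion ∈ conditioning set.
{BrandLoyalty, Conversion, Seasonality} contains no descendant of PriceTier and blocks every backdoor path.
Every element of {BrandLoyalty, Conversion, Seasonality} is needed (dropping BrandLoyalty leaves P3 open; dropping Conversion leaves P5 open; dropping Seasonality leaves P1 open), so no proper subset is valid.
Among all size-3 subsets of the eligible variables, only {BrandLoyalty, Conversion, Seasonality} blocks every backdoor path, so it is the unique smallest valid adjustment set.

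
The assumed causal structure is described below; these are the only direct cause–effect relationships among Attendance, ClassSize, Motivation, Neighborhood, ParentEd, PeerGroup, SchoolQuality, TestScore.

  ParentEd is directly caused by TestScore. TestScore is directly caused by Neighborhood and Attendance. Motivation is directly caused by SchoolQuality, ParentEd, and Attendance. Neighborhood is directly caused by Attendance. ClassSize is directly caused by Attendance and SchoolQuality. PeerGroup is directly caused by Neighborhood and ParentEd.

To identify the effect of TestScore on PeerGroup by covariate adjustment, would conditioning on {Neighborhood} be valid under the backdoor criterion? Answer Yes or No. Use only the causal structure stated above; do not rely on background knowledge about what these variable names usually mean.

Yes

Backdoor paths from TestScore to PeerGroup (paths whose first edge points into TestScore):
  P1: TestScore <- Attendance -> Neighborhood -> PeerGroup
  P2: TestScore <- Attendance -> Motivation <- ParentEd -> PeerGroup
  P3: TestScore <- Attendance -> ClassSize <- SchoolQuality -> Motivation <- ParentEd -> PeerGroup
  P4: TestScore <- Neighborhood <- Attendance -> Motivation <- ParentEd -> PeerGroup
  P5: TestScore <- Neighborhood <- Attendance -> ClassSize <- SchoolQuality -> Motivation <- ParentEd -> PeerGroup
  P6: TestScore <- Neighborhood -> PeerGroup
Condition 1 (no descendant of TestScore in the set): holds — descendants of TestScore are {Motivation, ParentEd, PeerGroup}; none are in {Neighborhood}.
Condition 2 (every backdoor path blocked by {Neighborhood}):
  P1: blocked at chain node Neighborhood ∈ conditioning set.
  P2: blocked at collider Motivation (neither it nor any descendant is in the conditioning set).
  P3: blocked at collider ClassSize (neither it nor any descendant is in the conditioning set).
  P4: blocked at chain node Neighborhood ∈ conditioning set.
  P5: blocked at chain node Neighborhood ∈ conditioning set.
  P6: blocked at fork node Neighborhood ∈ conditioning set.
{Neighborhood} satisfies the backdoor criterion.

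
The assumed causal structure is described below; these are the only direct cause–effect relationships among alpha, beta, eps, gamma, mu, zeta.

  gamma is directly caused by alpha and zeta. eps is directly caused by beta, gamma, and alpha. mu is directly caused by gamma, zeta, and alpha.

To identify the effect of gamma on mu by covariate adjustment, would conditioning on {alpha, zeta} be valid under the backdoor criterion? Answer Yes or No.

Backdoor paths from gamma to mu (paths whose first edge points into gamma):
  P1: gamma <- zeta -> mu
  P2: gamma <- alpha -> mu
Condition 1 (no descendant of gamma in the set): holds — descendants of gamma are {eps, mu}; none are in {alpha, zeta}.
Condition 2 (every backdoor path blocked by {alpha, zeta}):
  P1: blocked at fork node zeta ∈ conditioning set.
  P2: blocked at fork node alpha ∈ conditioning set.
{alpha, zeta} satisfies the backdoor criterion.

Yes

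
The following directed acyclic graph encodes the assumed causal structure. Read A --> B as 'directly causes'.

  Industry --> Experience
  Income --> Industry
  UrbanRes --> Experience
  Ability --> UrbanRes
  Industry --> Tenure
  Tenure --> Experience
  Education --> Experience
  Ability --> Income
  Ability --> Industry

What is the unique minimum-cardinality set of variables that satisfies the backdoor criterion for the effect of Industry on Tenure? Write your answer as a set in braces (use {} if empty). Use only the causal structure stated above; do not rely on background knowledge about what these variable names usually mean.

{}

Variables eligible for adjustment (non-descendants of Industry, excluding Industry and Tenure): {Ability, Education, Income, UrbanRes}.
Backdoor paths from Industry to Tenure:
  P1: Industry <- Ability -> UrbanRes -> Experience <- Tenure
  P2: Industry <- Income <- Ability -> UrbanRes -> Experience <- Tenure
Each backdoor path contains an unconditioned collider, so every path is already blocked with the empty conditioning set:
  P1: blocked at collider Experience (neither it nor any descendant is in the conditioning set).
  P2: blocked at collider Experience (neither it nor any descendant is in the conditioning set).
The empty set is therefore the unique smallest valid set.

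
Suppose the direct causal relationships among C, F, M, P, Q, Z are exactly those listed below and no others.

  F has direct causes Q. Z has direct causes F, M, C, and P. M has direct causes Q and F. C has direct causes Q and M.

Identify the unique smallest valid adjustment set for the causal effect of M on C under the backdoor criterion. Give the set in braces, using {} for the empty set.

{Q}

Variables eligible for adjustment (non-descendants of M, excluding M and C): {F, P, Q}.
Backdoor paths from M to C:
  P1: M <- Q -> F -> Z <- C
  P2: M <- Q -> C
  P3: M <- F <- Q -> C
  P4: M <- F -> Z <- C
The empty set is not sufficient: P2 (M <- Q -> C) has no collider blocking it and no conditioned non-collider, so it is open.
Try {Q}:
  P1: blocked at fork node Q ∈ conditioning set.
  P2: blocked at fork node Q ∈ conditioning set.
  P3: blocked at fork node Q ∈ conditioning set.
  P4: blocked at collider Z (neither it nor any descendant is in the conditioning set).
{Q} contains no descendant of M and blocks every backdoor path.
No other singleton works — e.g. {P} leaves P2 open — so {Q} is the unique smallest valid adjustment set.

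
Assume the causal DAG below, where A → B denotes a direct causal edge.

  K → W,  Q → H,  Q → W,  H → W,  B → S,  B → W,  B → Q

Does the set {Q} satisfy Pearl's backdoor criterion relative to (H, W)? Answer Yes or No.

Backdoor paths from H to W (paths whose first edge points into H):
  P1: H <- Q <- B -> W
  P2: H <- Q -> W
Condition 1 (no descendant of H in the set): holds — descendants of H are {W}; none are in {Q}.
Condition 2 (every backdoor path blocked by {Q}):
  P1: blocked at chain node Q ∈ conditioning set.
  P2: blocked at fork node Q ∈ conditioning set.
{Q} satisfies the backdoor criterion.

Yes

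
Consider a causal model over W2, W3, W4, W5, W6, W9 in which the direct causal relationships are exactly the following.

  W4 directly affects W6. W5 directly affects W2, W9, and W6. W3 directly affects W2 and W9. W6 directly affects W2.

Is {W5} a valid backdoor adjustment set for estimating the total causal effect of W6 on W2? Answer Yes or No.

Yes

Backdoor paths from W6 to W2 (paths whose first edge points into W6):
  P1: W6 <- W5 -> W2
  P2: W6 <- W5 -> W9 <- W3 -> W2
Condition 1 (no descendant of W6 in the set): holds — descendants of W6 are {W2}; none are in {W5}.
Condition 2 (every backdoor path blocked by {W5}):
  P1: blocked at fork node W5 ∈ conditioning set.
  P2: blocked at fork node W5 ∈ conditioning set.
{W5} satisfies the backdoor criterion.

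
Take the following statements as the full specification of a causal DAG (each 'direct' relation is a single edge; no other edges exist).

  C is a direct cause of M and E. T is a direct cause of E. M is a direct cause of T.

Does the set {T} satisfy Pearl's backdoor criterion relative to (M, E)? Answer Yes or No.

Backdoor paths from M to E (paths whose first edge points into M):
  P1: M <- C -> E
Condition 1 (no descendant of M in the set): FAILS — T is a descendant of M.
Condition 2 (every backdoor path blocked by {T}):
  P1: open — no interior node is in the conditioning set.
{T} does not satisfy the backdoor criterion.

No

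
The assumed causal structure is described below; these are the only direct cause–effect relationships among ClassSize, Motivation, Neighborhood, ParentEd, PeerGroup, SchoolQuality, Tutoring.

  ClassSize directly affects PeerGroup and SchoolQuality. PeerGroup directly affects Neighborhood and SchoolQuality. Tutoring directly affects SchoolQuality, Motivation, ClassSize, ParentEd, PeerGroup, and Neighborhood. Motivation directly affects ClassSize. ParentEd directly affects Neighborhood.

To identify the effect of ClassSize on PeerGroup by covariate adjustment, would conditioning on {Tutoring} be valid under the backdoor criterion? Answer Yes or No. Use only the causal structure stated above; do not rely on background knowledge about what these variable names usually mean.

Backdoor paths from ClassSize to PeerGroup (paths whose first edge points into ClassSize):
  P1: ClassSize <- Tutoring -> PeerGroup
  P2: ClassSize <- Tutoring -> SchoolQuality <- PeerGroup
  P3: ClassSize <- Tutoring -> ParentEd -> Neighborhood <- PeerGroup
  P4: ClassSize <- Tutoring -> Neighborhood <- PeerGroup
  P5: ClassSize <- Motivation <- Tutoring -> PeerGroup
  P6: ClassSize <- Motivation <- Tutoring -> SchoolQuality <- PeerGroup
  P7: ClassSize <- Motivation <- Tutoring -> ParentEd -> Neighborhood <- PeerGroup
  P8: ClassSize <- Motivation <- Tutoring -> Neighborhood <- PeerGroup
Condition 1 (no descendant of ClassSize in the set): holds — descendants of ClassSize are {Neighborhood, PeerGroup, SchoolQuality}; none are in {Tutoring}.
Condition 2 (every backdoor path blocked by {Tutoring}):
  P1: blocked at fork node Tutoring ∈ conditioning set.
  P2: blocked at fork node Tutoring ∈ conditioning set.
  P3: blocked at fork node Tutoring ∈ conditioning set.
  P4: blocked at fork node Tutoring ∈ conditioning set.
  P5: blocked at fork node Tutoring ∈ conditioning set.
  P6: blocked at fork node Tutoring ∈ conditioning set.
  P7: blocked at fork node Tutoring ∈ conditioning set.
  P8: blocked at fork node Tutoring ∈ conditioning set.
{Tutoring} satisfies the backdoor criterion.

Yes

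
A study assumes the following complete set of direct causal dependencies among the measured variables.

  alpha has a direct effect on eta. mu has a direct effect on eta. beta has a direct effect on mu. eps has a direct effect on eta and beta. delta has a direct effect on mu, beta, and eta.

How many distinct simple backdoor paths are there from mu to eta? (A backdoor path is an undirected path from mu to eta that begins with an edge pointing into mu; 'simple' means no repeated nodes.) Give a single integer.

A backdoor path from mu to eta is any simple undirected path whose first edge points into mu (i.e. leaves mu via a parent).
Parents of mu: {beta, delta}.
Enumerating:
  P1: mu <- delta -> beta <- eps -> eta
  P2: mu <- delta -> eta
  P3: mu <- beta <- delta -> eta
  P4: mu <- beta <- eps -> eta
That exhausts the simple backdoor paths. Count: 4.

4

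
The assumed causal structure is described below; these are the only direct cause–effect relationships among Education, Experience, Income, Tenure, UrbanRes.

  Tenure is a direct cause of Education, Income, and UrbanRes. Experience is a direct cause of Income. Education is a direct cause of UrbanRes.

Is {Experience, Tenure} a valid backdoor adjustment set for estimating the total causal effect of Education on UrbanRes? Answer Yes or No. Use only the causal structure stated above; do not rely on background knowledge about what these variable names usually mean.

Backdoor paths from Education to UrbanRes (paths whose first edge points into Education):
  P1: Education <- Tenure -> UrbanRes
Condition 1 (no descendant of Education in the set): holds — descendants of Education are {UrbanRes}; none are in {Experience, Tenure}.
Condition 2 (every backdoor path blocked by {Experience, Tenure}):
  P1: blocked at fork node Tenure ∈ conditioning set.
{Experience, Tenure} satisfies the backdoor criterion.

Yes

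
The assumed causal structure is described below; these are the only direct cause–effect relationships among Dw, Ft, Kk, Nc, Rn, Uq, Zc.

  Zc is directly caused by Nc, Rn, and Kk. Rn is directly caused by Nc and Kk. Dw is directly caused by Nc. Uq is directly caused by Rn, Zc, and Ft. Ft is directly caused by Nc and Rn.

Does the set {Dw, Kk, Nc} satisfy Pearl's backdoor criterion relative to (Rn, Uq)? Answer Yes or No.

Backdoor paths from Rn to Uq (paths whose first edge points into Rn):
  P1: Rn <- Nc -> Zc -> Uq
  P2: Rn <- Nc -> Ft -> Uq
  P3: Rn <- Kk -> Zc <- Nc -> Ft -> Uq
  P4: Rn <- Kk -> Zc -> Uq
Condition 1 (no descendant of Rn in the set): holds — descendants of Rn are {Ft, Uq, Zc}; none are in {Dw, Kk, Nc}.
Condition 2 (every backdoor path blocked by {Dw, Kk, Nc}):
  P1: blocked at fork node Nc ∈ conditioning set.
  P2: blocked at fork node Nc ∈ conditioning set.
  P3: blocked at fork node Kk ∈ conditioning set.
  P4: blocked at fork node Kk ∈ conditioning set.
{Dw, Kk, Nc} satisfies the backdoor criterion.

Yes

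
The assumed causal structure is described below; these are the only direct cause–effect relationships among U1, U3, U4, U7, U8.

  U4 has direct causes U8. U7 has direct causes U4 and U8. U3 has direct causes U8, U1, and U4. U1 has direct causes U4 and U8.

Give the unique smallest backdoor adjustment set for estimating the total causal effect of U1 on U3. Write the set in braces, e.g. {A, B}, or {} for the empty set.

{U4, U8}

Variables eligible for adjustment (non-descendants of U1, excluding U1 and U3): {U4, U7, U8}.
Backdoor paths from U1 to U3:
  P1: U1 <- U8 -> U4 -> U3
  P2: U1 <- U8 -> U3
  P3: U1 <- U8 -> U7 <- U4 -> U3
  P4: U1 <- U4 <- U8 -> U3
  P5: U1 <- U4 -> U3
  P6: U1 <- U4 -> U7 <- U8 -> U3
The empty set is not sufficient: P1 (U1 <- U8 -> U4 -> U3) has no collider blocking it and no conditioned non-collider, so it is open.
Try {U4, U8}:
  P1: blocked at fork node U8 ∈ conditioning set.
  P2: blocked at fork node U8 ∈ conditioning set.
  P3: blocked at fork node U8 ∈ conditioning set.
  P4: blocked at chain node U4 ∈ conditioning set.
  P5: blocked at fork node U4 ∈ conditioning set.
  P6: blocked at fork node U4 ∈ conditioning set.
{U4, U8} contains no descendant of U1 and blocks every backdoor path.
Every element of {U4, U8} is needed (dropping U4 leaves P5 open; dropping U8 leaves P2 open), so no proper subset is valid.
Among all size-2 subsets of the eligible variables, only {U4, U8} blocks every backdoor path, so it is the unique smallest valid adjustment set.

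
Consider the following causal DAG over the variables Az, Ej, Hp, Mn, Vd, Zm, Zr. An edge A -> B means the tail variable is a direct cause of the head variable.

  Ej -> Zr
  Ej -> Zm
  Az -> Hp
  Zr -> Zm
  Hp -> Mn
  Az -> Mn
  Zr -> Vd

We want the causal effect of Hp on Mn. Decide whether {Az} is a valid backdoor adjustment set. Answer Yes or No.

Backdoor paths from Hp to Mn (paths whose first edge points into Hp):
  P1: Hp <- Az -> Mn
Condition 1 (no descendant of Hp in the set): holds — descendants of Hp are {Mn}; none are in {Az}.
Condition 2 (every backdoor path blocked by {Az}):
  P1: blocked at fork node Az ∈ conditioning set.
{Az} satisfies the backdoor criterion.

Yes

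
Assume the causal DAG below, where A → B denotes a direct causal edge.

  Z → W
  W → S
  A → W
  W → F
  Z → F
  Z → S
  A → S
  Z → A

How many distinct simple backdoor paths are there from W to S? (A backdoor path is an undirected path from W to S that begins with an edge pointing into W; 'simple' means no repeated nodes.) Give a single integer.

A backdoor path from W to S is any simple undirected path whose first edge points into W (i.e. leaves W via a parent).
Parents of W: {A, Z}.
Enumerating:
  P1: W <- Z -> A -> S
  P2: W <- Z -> S
  P3: W <- A <- Z -> S
  P4: W <- A -> S
That exhausts the simple backdoor paths. Count: 4.

4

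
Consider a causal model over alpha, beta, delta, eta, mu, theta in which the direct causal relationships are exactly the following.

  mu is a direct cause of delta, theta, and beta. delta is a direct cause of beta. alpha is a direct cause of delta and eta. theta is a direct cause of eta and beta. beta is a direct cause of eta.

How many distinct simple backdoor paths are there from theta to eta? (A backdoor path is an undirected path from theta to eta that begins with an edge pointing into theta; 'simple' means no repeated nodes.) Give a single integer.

4

A backdoor path from theta to eta is any simple undirected path whose first edge points into theta (i.e. leaves theta via a parent).
Parents of theta: {mu}.
Enumerating:
  P1: theta <- mu -> delta <- alpha -> eta
  P2: theta <- mu -> delta -> beta -> eta
  P3: theta <- mu -> beta <- delta <- alpha -> eta
  P4: theta <- mu -> beta -> eta
That exhausts the simple backdoor paths. Count: 4.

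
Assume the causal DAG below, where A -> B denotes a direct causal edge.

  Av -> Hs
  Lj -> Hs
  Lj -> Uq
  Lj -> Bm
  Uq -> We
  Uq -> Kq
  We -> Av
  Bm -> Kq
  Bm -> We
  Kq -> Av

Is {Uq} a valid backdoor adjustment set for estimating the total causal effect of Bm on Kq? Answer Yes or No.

Yes

Backdoor paths from Bm to Kq (paths whose first edge points into Bm):
  P1: Bm <- Lj -> Uq -> Kq
  P2: Bm <- Lj -> Uq -> We -> Av <- Kq
  P3: Bm <- Lj -> Hs <- Av <- Kq
  P4: Bm <- Lj -> Hs <- Av <- We <- Uq -> Kq
Condition 1 (no descendant of Bm in the set): holds — descendants of Bm are {Av, Hs, Kq, We}; none are in {Uq}.
Condition 2 (every backdoor path blocked by {Uq}):
  P1: blocked at chain node Uq ∈ conditioning set.
  P2: blocked at chain node Uq ∈ conditioning set.
  P3: blocked at collider Hs (neither it nor any descendant is in the conditioning set).
  P4: blocked at collider Hs (neither it nor any descendant is in the conditioning set).
{Uq} satisfies the backdoor criterion.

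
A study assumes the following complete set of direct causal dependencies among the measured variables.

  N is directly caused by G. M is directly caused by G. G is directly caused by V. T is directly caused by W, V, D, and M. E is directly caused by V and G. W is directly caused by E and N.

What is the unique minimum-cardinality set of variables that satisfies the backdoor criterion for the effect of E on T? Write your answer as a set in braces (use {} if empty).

Variables eligible for adjustment (non-descendants of E, excluding E and T): {D, G, M, N, V}.
Backdoor paths from E to T:
  P1: E <- V -> G -> M -> T
  P2: E <- V -> G -> N -> W -> T
  P3: E <- V -> T
  P4: E <- G <- V -> T
  P5: E <- G -> M -> T
  P6: E <- G -> N -> W -> T
The empty set is not sufficient: P1 (E <- V -> G -> M -> T) has no collider blocking it and no conditioned non-collider, so it is open.
Try {G, V}:
  P1: blocked at fork node V ∈ conditioning set.
  P2: blocked at fork node V ∈ conditioning set.
  P3: blocked at fork node V ∈ conditioning set.
  P4: blocked at chain node G ∈ conditioning set.
  P5: blocked at fork node G ∈ conditioning set.
  P6: blocked at fork node G ∈ conditioning set.
{G, V} contains no descendant of E and blocks every backdoor path.
Every element of {G, V} is needed (dropping G leaves P5 open; dropping V leaves P3 open), so no proper subset is valid.
Among all size-2 subsets of the eligible variables, only {G, V} blocks every backdoor path, so it is the unique smallest valid adjustment set.

{G, V}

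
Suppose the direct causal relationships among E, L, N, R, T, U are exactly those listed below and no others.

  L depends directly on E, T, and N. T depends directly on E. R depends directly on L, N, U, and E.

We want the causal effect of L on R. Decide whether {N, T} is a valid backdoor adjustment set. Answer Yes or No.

No

Backdoor paths from L to R (paths whose first edge points into L):
  P1: L <- E -> R
  P2: L <- N -> R
  P3: L <- T <- E -> R
Condition 1 (no descendant of L in the set): holds — descendants of L are {R}; none are in {N, T}.
Condition 2 (every backdoor path blocked by {N, T}):
  P1: open — no interior node is in the conditioning set.
  P2: blocked at fork node N ∈ conditioning set.
  P3: blocked at chain node T ∈ conditioning set.
{N, T} does not satisfy the backdoor criterion.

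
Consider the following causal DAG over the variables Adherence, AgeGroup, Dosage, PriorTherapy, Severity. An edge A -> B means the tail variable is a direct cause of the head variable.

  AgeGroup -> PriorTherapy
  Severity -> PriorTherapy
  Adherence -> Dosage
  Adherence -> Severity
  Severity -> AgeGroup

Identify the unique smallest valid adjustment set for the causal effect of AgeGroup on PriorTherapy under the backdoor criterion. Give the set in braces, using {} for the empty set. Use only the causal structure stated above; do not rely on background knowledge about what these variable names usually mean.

Variables eligible for adjustment (non-descendants of AgeGroup, excluding AgeGroup and PriorTherapy): {Adherence, Dosage, Severity}.
Backdoor paths from AgeGroup to PriorTherapy:
  P1: AgeGroup <- Severity -> PriorTherapy
The empty set is not sufficient: P1 (AgeGroup <- Severity -> PriorTherapy) has no collider blocking it and no conditioned non-collider, so it is open.
Try {Severity}:
  P1: blocked at fork node Severity ∈ conditioning set.
{Severity} contains no descendant of AgeGroup and blocks every backdoor path.
No other singleton works — e.g. {Adherence} leaves P1 open — so {Severity} is the unique smallest valid adjustment set.

{Severity}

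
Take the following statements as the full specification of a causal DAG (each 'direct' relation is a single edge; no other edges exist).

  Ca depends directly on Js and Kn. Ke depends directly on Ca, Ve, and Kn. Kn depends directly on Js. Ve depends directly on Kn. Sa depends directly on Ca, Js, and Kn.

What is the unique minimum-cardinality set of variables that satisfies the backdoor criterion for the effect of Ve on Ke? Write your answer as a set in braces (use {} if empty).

Variables eligible for adjustment (non-descendants of Ve, excluding Ve and Ke): {Ca, Js, Kn, Sa}.
Backdoor paths from Ve to Ke:
  P1: Ve <- Kn <- Js -> Ca -> Ke
  P2: Ve <- Kn <- Js -> Sa <- Ca -> Ke
  P3: Ve <- Kn -> Ca -> Ke
  P4: Ve <- Kn -> Sa <- Js -> Ca -> Ke
  P5: Ve <- Kn -> Sa <- Ca -> Ke
  P6: Ve <- Kn -> Ke
The empty set is not sufficient: P1 (Ve <- Kn <- Js -> Ca -> Ke) has no collider blocking it and no conditioned non-collider, so it is open.
Try {Kn}:
  P1: blocked at chain node Kn ∈ conditioning set.
  P2: blocked at chain node Kn ∈ conditioning set.
  P3: blocked at fork node Kn ∈ conditioning set.
  P4: blocked at fork node Kn ∈ conditioning set.
  P5: blocked at fork node Kn ∈ conditioning set.
  P6: blocked at fork node Kn ∈ conditioning set.
{Kn} contains no descendant of Ve and blocks every backdoor path.
No other singleton works — e.g. {Js} leaves P3 open — so {Kn} is the unique smallest valid adjustment set.

{Kn}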